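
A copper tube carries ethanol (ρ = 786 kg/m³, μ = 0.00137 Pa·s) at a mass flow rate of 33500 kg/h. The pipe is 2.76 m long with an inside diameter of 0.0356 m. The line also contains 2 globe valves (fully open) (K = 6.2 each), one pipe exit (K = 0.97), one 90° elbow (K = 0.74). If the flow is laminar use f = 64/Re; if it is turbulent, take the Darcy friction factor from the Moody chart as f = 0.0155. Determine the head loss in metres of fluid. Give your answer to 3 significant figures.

ṁ = 33500 kg/h = 33500/3600 = 9.306 kg/s.
A = πD²/4 = π(0.0356)²/4 = 0.0009954 m²; mean velocity V = ṁ/(ρA) = 9.306/(786 · 0.0009954) = 11.89 m/s.
Reynolds number Re = ρVD/μ = 786 · 11.89 · 0.0356 / 0.00137 = 2.429e+05.
Re > 4000 → turbulent; use the Moody-chart value f = 0.0155.
Total minor-loss coefficient ΣK = 2·6.2 + 1·0.97 + 1·0.74 = 14.1.
ΔP = [f·L/D + ΣK]·(ρV²/2) = [0.0155·2.76/0.0356 + 14.1]·(786·11.89²/2) = [1.202 + 14.1]·5.56e+04 = 8.513e+05 Pa.
Head loss h_f = ΔP/(ρg) = 8.513e+05/(786·9.81) = 110 m.

h_f ≈ 110 m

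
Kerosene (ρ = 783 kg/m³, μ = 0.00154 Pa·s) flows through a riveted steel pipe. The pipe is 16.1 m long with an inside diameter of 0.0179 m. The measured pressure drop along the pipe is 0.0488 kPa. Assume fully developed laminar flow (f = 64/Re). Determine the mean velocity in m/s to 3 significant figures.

For laminar flow, f = 64/Re with Re = ρVD/μ, so Darcy-Weisbach reduces to ΔP = 32μLV/D². Solving for V: V = ΔP·D²/(32μL) = 48.8·(0.0179)²/(32·0.00154·16.1) = 0.01971 m/s.
Check: Re = ρVD/μ = 783·0.01971·0.0179/0.00154 = 179.4 < 2300, so the laminar assumption holds.

V ≈ 0.0197 m/s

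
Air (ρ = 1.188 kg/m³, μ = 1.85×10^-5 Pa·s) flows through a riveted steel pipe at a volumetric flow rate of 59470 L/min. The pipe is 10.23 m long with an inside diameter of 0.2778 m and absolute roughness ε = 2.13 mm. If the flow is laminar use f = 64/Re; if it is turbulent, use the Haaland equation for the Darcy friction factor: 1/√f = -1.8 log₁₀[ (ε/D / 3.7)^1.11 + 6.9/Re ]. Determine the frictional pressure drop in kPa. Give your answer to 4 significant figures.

ΔP ≈ 0.2048 kPa

Q = 59470 L/min = 59470/60000 = 0.9912 m³/s.
Cross-sectional area A = πD²/4 = π(0.2778)²/4 = 0.06061 m²; mean velocity V = Q/A = 0.9912/0.06061 = 16.35 m/s.
Reynolds number Re = ρVD/μ = 1.188 · 16.35 · 0.2778 / 1.85e-05 = 2.917e+05.
Re > 4000 → turbulent. Relative roughness ε/D = 0.00213/0.2778 = 0.00767. Haaland: 1/√f = -1.8 log₁₀[(0.00767/3.7)^1.11 + 6.9/2.917e+05] = -1.8 log₁₀[0.00105 + 2.37e-05] = 5.344, so f = 0.03501.
Darcy-Weisbach: ΔP = f(L/D)(ρV²/2) = 0.03501·(10.23/0.2778)·(1.188·16.35²/2) = 0.03501·36.83·158.8 = 204.8 Pa.
ΔP = 204.8 Pa = 0.2048 kPa.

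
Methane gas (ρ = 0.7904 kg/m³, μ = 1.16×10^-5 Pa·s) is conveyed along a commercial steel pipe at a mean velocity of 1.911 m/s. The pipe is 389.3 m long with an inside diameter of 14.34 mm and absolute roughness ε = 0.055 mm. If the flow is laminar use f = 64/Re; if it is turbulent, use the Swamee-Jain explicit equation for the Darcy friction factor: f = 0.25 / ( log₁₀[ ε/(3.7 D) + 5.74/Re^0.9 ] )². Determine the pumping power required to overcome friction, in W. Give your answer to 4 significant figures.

P ≈ 0.4145 W

Reynolds number Re = ρVD/μ = 0.7904 · 1.911 · 0.01434 / 1.16e-05 = 1867.
Re < 2300 → laminar flow, so f = 64/Re = 64/1867 = 0.03428 (the turbulent correlation is not needed).
Darcy-Weisbach: ΔP = f(L/D)(ρV²/2) = 0.03428·(389.3/0.01434)·(0.7904·1.911²/2) = 0.03428·2.715e+04·1.443 = 1343 Pa.
Q = V·A = 1.911·0.0001615 = 0.0003086 m³/s.
Pumping power P = QΔP = 0.0003086·1343 = 0.41448 W = 0.4145 W.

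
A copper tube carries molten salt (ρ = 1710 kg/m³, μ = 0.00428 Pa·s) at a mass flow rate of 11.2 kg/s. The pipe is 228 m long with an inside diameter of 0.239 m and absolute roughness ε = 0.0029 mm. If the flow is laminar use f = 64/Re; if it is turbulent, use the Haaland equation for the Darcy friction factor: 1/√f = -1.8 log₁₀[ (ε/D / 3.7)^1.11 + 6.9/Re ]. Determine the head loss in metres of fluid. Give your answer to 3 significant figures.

h_f ≈ 0.0293 m

A = πD²/4 = π(0.239)²/4 = 0.04486 m²; mean velocity V = ṁ/(ρA) = 11.2/(1710 · 0.04486) = 0.146 m/s.
Reynolds number Re = ρVD/μ = 1710 · 0.146 · 0.239 / 0.00428 = 1.394e+04.
Re > 4000 → turbulent. Relative roughness ε/D = 2.9e-06/0.239 = 1.21e-05. Haaland: 1/√f = -1.8 log₁₀[(1.21e-05/3.7)^1.11 + 6.9/1.394e+04] = -1.8 log₁₀[8.18e-07 + 0.000495] = 5.948, so f = 0.02826.
Darcy-Weisbach: ΔP = f(L/D)(ρV²/2) = 0.02826·(228/0.239)·(1710·0.146²/2) = 0.02826·954·18.22 = 491.3 Pa.
Head loss h_f = ΔP/(ρg) = 491.3/(1710·9.81) = 0.0293 m.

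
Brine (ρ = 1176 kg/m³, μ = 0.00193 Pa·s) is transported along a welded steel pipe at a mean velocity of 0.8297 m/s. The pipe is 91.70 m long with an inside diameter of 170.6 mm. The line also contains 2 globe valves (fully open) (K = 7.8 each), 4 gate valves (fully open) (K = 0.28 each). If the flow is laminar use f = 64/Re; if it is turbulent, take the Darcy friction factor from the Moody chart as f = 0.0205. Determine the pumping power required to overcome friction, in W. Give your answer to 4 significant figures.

Reynolds number Re = ρVD/μ = 1176 · 0.8297 · 0.1706 / 0.00193 = 8.625e+04.
Re > 4000 → turbulent; use the Moody-chart value f = 0.0205.
Total minor-loss coefficient ΣK = 2·7.8 + 4·0.28 = 16.7.
ΔP = [f·L/D + ΣK]·(ρV²/2) = [0.0205·91.7/0.1706 + 16.7]·(1176·0.8297²/2) = [11.02 + 16.7]·404.8 = 1.123e+04 Pa.
Q = V·A = 0.8297·0.02286 = 0.01897 m³/s.
Pumping power P = QΔP = 0.01897·1.123e+04 = 212.95 W = 213.0 W.

P ≈ 213.0 W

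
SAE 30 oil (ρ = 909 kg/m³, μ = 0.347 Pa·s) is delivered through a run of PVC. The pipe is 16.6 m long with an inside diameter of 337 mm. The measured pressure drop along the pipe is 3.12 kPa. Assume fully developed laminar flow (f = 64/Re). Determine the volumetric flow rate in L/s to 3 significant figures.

Q ≈ 171 L/s

For laminar flow, f = 64/Re with Re = ρVD/μ, so Darcy-Weisbach reduces to ΔP = 32μLV/D². Solving for V: V = ΔP·D²/(32μL) = 3120·(0.337)²/(32·0.347·16.6) = 1.922 m/s.
Check: Re = ρVD/μ = 909·1.922·0.337/0.347 = 1697 < 2300, so the laminar assumption holds.
Q = V·A = 1.922·(π/4·0.337²) = 0.1715 m³/s = 171 L/s.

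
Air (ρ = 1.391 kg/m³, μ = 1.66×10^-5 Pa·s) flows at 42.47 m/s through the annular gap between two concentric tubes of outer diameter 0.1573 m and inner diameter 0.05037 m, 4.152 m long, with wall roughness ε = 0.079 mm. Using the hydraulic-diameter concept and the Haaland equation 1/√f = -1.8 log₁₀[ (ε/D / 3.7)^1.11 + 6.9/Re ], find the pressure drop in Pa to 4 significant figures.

Hydraulic diameter D_h = 4A/P = D_o - D_i = 0.1573 - 0.05037 = 0.1069 m.
Re = ρVD_h/μ = 1.391·42.47·0.1069/1.66e-05 = 3.805e+05.
ε/D_h = 7.9e-05/0.1069 = 0.000739; Haaland gives 1/√f = -1.8 log₁₀[7.82e-05+1.81e-05] = 7.229, so f = 0.01914.
ΔP = f(L/D_h)(ρV²/2) = 0.01914·4.152/0.1069·1254 = 932.1 Pa.

ΔP ≈ 932.1 Pa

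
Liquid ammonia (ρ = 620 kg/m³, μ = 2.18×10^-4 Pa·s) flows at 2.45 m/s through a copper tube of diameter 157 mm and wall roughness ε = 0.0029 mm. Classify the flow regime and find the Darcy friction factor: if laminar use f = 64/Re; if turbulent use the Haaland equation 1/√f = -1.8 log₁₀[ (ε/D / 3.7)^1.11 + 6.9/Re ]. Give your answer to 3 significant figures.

Re = ρVD/μ = 620·2.45·0.157/0.000218 = 1.094e+06.
Re > 4000 → turbulent. ε/D = 2.9e-06/0.157 = 1.85e-05; Haaland: 1/√f = -1.8 log₁₀[1.3e-06 + 6.31e-06] = 9.213, so f = 0.01178.

f ≈ 0.0118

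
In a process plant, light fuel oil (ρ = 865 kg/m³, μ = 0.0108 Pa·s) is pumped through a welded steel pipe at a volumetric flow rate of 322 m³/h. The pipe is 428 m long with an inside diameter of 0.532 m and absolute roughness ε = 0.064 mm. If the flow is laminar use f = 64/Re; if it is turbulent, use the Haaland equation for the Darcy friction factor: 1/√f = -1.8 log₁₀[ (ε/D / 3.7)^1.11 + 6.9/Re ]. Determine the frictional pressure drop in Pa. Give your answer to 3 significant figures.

Q = 322 m³/h = 322/3600 = 0.08944 m³/s.
Cross-sectional area A = πD²/4 = π(0.532)²/4 = 0.2223 m²; mean velocity V = Q/A = 0.08944/0.2223 = 0.4024 m/s.
Reynolds number Re = ρVD/μ = 865 · 0.4024 · 0.532 / 0.0108 = 1.715e+04.
Re > 4000 → turbulent. Relative roughness ε/D = 6.4e-05/0.532 = 0.00012. Haaland: 1/√f = -1.8 log₁₀[(0.00012/3.7)^1.11 + 6.9/1.715e+04] = -1.8 log₁₀[1.04e-05 + 0.000402] = 6.092, so f = 0.02695.
Darcy-Weisbach: ΔP = f(L/D)(ρV²/2) = 0.02695·(428/0.532)·(865·0.4024²/2) = 0.02695·804.5·70.03 = 1518 Pa.

ΔP ≈ 1520 Pa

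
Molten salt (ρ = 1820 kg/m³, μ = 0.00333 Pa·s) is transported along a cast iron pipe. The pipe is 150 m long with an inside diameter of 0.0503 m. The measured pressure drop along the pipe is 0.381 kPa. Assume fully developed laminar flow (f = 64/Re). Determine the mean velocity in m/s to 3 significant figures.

V ≈ 0.0603 m/s

For laminar flow, f = 64/Re with Re = ρVD/μ, so Darcy-Weisbach reduces to ΔP = 32μLV/D². Solving for V: V = ΔP·D²/(32μL) = 381·(0.0503)²/(32·0.00333·150) = 0.06031 m/s.
Check: Re = ρVD/μ = 1820·0.06031·0.0503/0.00333 = 1658 < 2300, so the laminar assumption holds.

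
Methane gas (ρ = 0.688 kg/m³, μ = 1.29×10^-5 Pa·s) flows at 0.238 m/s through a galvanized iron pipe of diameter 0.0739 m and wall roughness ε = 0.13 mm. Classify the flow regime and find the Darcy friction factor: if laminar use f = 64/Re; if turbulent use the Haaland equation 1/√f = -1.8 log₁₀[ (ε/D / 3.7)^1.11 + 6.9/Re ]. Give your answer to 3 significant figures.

f ≈ 0.0682

Re = ρVD/μ = 0.688·0.238·0.0739/1.29e-05 = 938.
Re < 2300 → laminar, so f = 64/Re = 0.06823 (roughness is irrelevant in laminar flow).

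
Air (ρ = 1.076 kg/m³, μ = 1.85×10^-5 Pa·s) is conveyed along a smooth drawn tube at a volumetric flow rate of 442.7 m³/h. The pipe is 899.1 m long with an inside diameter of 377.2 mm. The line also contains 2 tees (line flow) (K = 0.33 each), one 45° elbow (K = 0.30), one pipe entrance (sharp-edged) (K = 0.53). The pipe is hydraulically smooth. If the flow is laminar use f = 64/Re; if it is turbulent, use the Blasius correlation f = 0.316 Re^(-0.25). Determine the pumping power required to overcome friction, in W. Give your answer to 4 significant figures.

Q = 442.7 m³/h = 442.7/3600 = 0.123 m³/s.
Cross-sectional area A = πD²/4 = π(0.3772)²/4 = 0.1117 m²; mean velocity V = Q/A = 0.123/0.1117 = 1.1 m/s.
Reynolds number Re = ρVD/μ = 1.076 · 1.1 · 0.3772 / 1.85e-05 = 2.414e+04.
Re > 4000 → turbulent. Smooth-pipe (Blasius): f = 0.316 Re^(-0.25) = 0.316/(2.414e+04)^0.25 = 0.02535.
Total minor-loss coefficient ΣK = 2·0.33 + 1·0.3 + 1·0.53 = 1.49.
ΔP = [f·L/D + ΣK]·(ρV²/2) = [0.02535·899.1/0.3772 + 1.49]·(1.076·1.1²/2) = [60.43 + 1.49]·0.6515 = 40.34 Pa.
Pumping power P = QΔP = 0.123·40.34 = 4.9607 W = 4.961 W.

P ≈ 4.961 W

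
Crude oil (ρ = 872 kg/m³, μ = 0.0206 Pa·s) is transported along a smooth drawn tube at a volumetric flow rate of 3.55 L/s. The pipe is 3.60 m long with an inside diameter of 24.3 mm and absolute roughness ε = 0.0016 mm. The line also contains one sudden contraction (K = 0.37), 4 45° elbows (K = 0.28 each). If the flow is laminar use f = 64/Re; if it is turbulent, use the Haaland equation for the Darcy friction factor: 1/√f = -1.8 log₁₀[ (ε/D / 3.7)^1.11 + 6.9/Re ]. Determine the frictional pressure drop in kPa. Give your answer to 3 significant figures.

Q = 3.55 L/s = 3.55/1000 = 0.00355 m³/s.
Cross-sectional area A = πD²/4 = π(0.0243)²/4 = 0.0004638 m²; mean velocity V = Q/A = 0.00355/0.0004638 = 7.655 m/s.
Reynolds number Re = ρVD/μ = 872 · 7.655 · 0.0243 / 0.0206 = 7874.
Re > 4000 → turbulent. Relative roughness ε/D = 1.6e-06/0.0243 = 6.58e-05. Haaland: 1/√f = -1.8 log₁₀[(6.58e-05/3.7)^1.11 + 6.9/7874] = -1.8 log₁₀[5.34e-06 + 0.000876] = 5.498, so f = 0.03308.
Total minor-loss coefficient ΣK = 1·0.37 + 4·0.28 = 1.49.
ΔP = [f·L/D + ΣK]·(ρV²/2) = [0.03308·3.6/0.0243 + 1.49]·(872·7.655²/2) = [4.9 + 1.49]·2.555e+04 = 1.633e+05 Pa.
ΔP = 1.633e+05 Pa = 163 kPa.

ΔP ≈ 163 kPa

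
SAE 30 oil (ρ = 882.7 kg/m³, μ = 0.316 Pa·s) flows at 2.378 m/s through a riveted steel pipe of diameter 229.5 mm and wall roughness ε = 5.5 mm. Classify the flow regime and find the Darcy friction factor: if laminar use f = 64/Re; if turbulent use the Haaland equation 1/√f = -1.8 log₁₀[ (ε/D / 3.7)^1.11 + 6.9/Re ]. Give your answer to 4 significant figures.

f ≈ 0.04198

Re = ρVD/μ = 882.7·2.378·0.2295/0.316 = 1524.
Re < 2300 → laminar, so f = 64/Re = 0.04198 (roughness is irrelevant in laminar flow).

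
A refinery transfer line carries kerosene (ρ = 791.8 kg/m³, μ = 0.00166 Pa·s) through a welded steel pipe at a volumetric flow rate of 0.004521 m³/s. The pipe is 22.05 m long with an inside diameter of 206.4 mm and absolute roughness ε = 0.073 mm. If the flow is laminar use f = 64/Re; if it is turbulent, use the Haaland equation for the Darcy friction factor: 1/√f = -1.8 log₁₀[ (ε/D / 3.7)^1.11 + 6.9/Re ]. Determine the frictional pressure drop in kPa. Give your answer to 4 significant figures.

Cross-sectional area A = πD²/4 = π(0.2064)²/4 = 0.03346 m²; mean velocity V = Q/A = 0.004521/0.03346 = 0.1351 m/s.
Reynolds number Re = ρVD/μ = 791.8 · 0.1351 · 0.2064 / 0.00166 = 1.33e+04.
Re > 4000 → turbulent. Relative roughness ε/D = 7.3e-05/0.2064 = 0.000354. Haaland: 1/√f = -1.8 log₁₀[(0.000354/3.7)^1.11 + 6.9/1.33e+04] = -1.8 log₁₀[3.45e-05 + 0.000519] = 5.863, so f = 0.02909.
Darcy-Weisbach: ΔP = f(L/D)(ρV²/2) = 0.02909·(22.05/0.2064)·(791.8·0.1351²/2) = 0.02909·106.8·7.228 = 22.47 Pa.
ΔP = 22.47 Pa = 0.02247 kPa.

ΔP ≈ 0.02247 kPa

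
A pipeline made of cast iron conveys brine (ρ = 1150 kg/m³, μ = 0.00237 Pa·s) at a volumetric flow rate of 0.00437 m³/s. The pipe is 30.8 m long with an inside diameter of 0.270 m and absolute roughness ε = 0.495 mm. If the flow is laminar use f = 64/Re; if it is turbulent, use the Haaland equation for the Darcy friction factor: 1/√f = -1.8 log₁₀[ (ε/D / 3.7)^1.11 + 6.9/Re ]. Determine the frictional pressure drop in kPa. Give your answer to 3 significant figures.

Cross-sectional area A = πD²/4 = π(0.27)²/4 = 0.05726 m²; mean velocity V = Q/A = 0.00437/0.05726 = 0.07632 m/s.
Reynolds number Re = ρVD/μ = 1150 · 0.07632 · 0.27 / 0.00237 = 9999.
Re > 4000 → turbulent. Relative roughness ε/D = 0.000495/0.27 = 0.00183. Haaland: 1/√f = -1.8 log₁₀[(0.00183/3.7)^1.11 + 6.9/9999] = -1.8 log₁₀[0.000215 + 0.00069] = 5.478, so f = 0.03332.
Darcy-Weisbach: ΔP = f(L/D)(ρV²/2) = 0.03332·(30.8/0.27)·(1150·0.07632²/2) = 0.03332·114.1·3.35 = 12.73 Pa.
ΔP = 12.73 Pa = 0.0127 kPa.

ΔP ≈ 0.0127 kPa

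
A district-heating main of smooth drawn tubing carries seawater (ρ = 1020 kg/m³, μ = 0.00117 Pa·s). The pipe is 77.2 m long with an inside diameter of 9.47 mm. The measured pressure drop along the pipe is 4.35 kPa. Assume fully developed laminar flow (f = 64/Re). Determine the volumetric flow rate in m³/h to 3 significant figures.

Q ≈ 0.0342 m³/h

For laminar flow, f = 64/Re with Re = ρVD/μ, so Darcy-Weisbach reduces to ΔP = 32μLV/D². Solving for V: V = ΔP·D²/(32μL) = 4350·(0.00947)²/(32·0.00117·77.2) = 0.135 m/s.
Check: Re = ρVD/μ = 1020·0.135·0.00947/0.00117 = 1114 < 2300, so the laminar assumption holds.
Q = V·A = 0.135·(π/4·0.00947²) = 9.507e-06 m³/s = 0.0342 m³/h.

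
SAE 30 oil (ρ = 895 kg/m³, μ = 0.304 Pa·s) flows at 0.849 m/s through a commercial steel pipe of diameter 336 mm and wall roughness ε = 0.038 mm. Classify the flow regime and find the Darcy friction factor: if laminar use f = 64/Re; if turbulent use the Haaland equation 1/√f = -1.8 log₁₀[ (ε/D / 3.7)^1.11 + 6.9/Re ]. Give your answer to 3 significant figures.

Re = ρVD/μ = 895·0.849·0.336/0.304 = 839.8.
Re < 2300 → laminar, so f = 64/Re = 0.07621 (roughness is irrelevant in laminar flow).

f ≈ 0.0762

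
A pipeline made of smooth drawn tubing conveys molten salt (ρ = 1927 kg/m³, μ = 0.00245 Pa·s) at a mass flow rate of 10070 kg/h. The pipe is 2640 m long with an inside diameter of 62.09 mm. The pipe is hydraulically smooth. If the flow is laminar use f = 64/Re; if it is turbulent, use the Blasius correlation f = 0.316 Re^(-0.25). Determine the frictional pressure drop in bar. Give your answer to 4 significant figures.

ΔP ≈ 2.405 bar

ṁ = 10070 kg/h = 10070/3600 = 2.797 kg/s.
A = πD²/4 = π(0.06209)²/4 = 0.003028 m²; mean velocity V = ṁ/(ρA) = 2.797/(1927 · 0.003028) = 0.4794 m/s.
Reynolds number Re = ρVD/μ = 1927 · 0.4794 · 0.06209 / 0.00245 = 2.341e+04.
Re > 4000 → turbulent. Smooth-pipe (Blasius): f = 0.316 Re^(-0.25) = 0.316/(2.341e+04)^0.25 = 0.02555.
Darcy-Weisbach: ΔP = f(L/D)(ρV²/2) = 0.02555·(2640/0.06209)·(1927·0.4794²/2) = 0.02555·4.252e+04·221.5 = 2.405e+05 Pa.
ΔP = 2.405e+05 Pa = 2.405 bar.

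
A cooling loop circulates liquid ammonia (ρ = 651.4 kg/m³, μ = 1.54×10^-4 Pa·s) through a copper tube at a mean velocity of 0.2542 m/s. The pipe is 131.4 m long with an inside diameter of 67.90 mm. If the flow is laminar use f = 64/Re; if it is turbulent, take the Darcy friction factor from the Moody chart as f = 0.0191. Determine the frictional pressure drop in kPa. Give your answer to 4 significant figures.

Reynolds number Re = ρVD/μ = 651.4 · 0.2542 · 0.0679 / 0.000154 = 7.301e+04.
Re > 4000 → turbulent; use the Moody-chart value f = 0.0191.
Darcy-Weisbach: ΔP = f(L/D)(ρV²/2) = 0.0191·(131.4/0.0679)·(651.4·0.2542²/2) = 0.0191·1935·21.05 = 777.9 Pa.
ΔP = 777.9 Pa = 0.7779 kPa.

ΔP ≈ 0.7779 kPa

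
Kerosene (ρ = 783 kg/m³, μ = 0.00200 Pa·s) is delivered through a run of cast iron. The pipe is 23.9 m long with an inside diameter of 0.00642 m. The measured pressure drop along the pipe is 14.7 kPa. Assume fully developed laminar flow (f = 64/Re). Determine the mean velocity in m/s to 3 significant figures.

For laminar flow, f = 64/Re with Re = ρVD/μ, so Darcy-Weisbach reduces to ΔP = 32μLV/D². Solving for V: V = ΔP·D²/(32μL) = 1.47e+04·(0.00642)²/(32·0.002·23.9) = 0.3961 m/s.
Check: Re = ρVD/μ = 783·0.3961·0.00642/0.002 = 995.6 < 2300, so the laminar assumption holds.

V ≈ 0.396 m/s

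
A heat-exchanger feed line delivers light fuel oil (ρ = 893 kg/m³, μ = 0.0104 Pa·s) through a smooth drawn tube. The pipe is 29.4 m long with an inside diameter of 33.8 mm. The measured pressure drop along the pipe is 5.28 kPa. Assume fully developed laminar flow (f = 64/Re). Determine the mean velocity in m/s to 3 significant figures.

V ≈ 0.617 m/s

For laminar flow, f = 64/Re with Re = ρVD/μ, so Darcy-Weisbach reduces to ΔP = 32μLV/D². Solving for V: V = ΔP·D²/(32μL) = 5280·(0.0338)²/(32·0.0104·29.4) = 0.6165 m/s.
Check: Re = ρVD/μ = 893·0.6165·0.0338/0.0104 = 1789 < 2300, so the laminar assumption holds.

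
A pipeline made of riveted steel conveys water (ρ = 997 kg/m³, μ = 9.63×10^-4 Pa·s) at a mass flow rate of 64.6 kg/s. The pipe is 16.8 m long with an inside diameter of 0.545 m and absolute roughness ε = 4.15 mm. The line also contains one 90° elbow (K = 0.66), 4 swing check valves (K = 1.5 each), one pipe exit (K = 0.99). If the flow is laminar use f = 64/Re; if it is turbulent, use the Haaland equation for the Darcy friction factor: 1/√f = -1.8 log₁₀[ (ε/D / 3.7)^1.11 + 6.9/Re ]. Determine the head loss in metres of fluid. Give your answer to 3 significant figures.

A = πD²/4 = π(0.545)²/4 = 0.2333 m²; mean velocity V = ṁ/(ρA) = 64.6/(997 · 0.2333) = 0.2778 m/s.
Reynolds number Re = ρVD/μ = 997 · 0.2778 · 0.545 / 0.000963 = 1.567e+05.
Re > 4000 → turbulent. Relative roughness ε/D = 0.00415/0.545 = 0.00761. Haaland: 1/√f = -1.8 log₁₀[(0.00761/3.7)^1.11 + 6.9/1.567e+05] = -1.8 log₁₀[0.00104 + 4.4e-05] = 5.335, so f = 0.03513.
Total minor-loss coefficient ΣK = 1·0.66 + 4·1.5 + 1·0.99 = 7.65.
ΔP = [f·L/D + ΣK]·(ρV²/2) = [0.03513·16.8/0.545 + 7.65]·(997·0.2778²/2) = [1.083 + 7.65]·38.46 = 335.8 Pa.
Head loss h_f = ΔP/(ρg) = 335.8/(997·9.81) = 0.0343 m.

h_f ≈ 0.0343 m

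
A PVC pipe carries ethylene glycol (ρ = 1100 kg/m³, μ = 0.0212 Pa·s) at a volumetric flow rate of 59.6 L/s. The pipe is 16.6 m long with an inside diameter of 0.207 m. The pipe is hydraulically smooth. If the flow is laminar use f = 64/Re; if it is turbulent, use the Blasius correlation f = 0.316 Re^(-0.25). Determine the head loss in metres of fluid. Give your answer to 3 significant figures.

h_f ≈ 0.345 m

Q = 59.6 L/s = 59.6/1000 = 0.0596 m³/s.
Cross-sectional area A = πD²/4 = π(0.207)²/4 = 0.03365 m²; mean velocity V = Q/A = 0.0596/0.03365 = 1.771 m/s.
Reynolds number Re = ρVD/μ = 1100 · 1.771 · 0.207 / 0.0212 = 1.902e+04.
Re > 4000 → turbulent. Smooth-pipe (Blasius): f = 0.316 Re^(-0.25) = 0.316/(1.902e+04)^0.25 = 0.02691.
Darcy-Weisbach: ΔP = f(L/D)(ρV²/2) = 0.02691·(16.6/0.207)·(1100·1.771²/2) = 0.02691·80.19·1725 = 3722 Pa.
Head loss h_f = ΔP/(ρg) = 3722/(1100·9.81) = 0.345 m.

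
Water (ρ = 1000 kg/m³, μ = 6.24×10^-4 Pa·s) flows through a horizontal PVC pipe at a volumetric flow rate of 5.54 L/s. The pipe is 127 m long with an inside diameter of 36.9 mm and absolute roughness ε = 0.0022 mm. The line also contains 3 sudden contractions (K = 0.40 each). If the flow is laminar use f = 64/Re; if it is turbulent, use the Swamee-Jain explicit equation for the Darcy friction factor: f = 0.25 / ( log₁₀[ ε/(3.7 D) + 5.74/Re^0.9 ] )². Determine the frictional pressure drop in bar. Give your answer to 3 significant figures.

Q = 5.54 L/s = 5.54/1000 = 0.00554 m³/s.
Cross-sectional area A = πD²/4 = π(0.0369)²/4 = 0.001069 m²; mean velocity V = Q/A = 0.00554/0.001069 = 5.18 m/s.
Reynolds number Re = ρVD/μ = 1000 · 5.18 · 0.0369 / 0.000624 = 3.063e+05.
Re > 4000 → turbulent. Relative roughness ε/D = 2.2e-06/0.0369 = 5.96e-05. Swamee-Jain: f = 0.25/(log₁₀[5.96e-05/3.7 + 5.74/3.063e+05^0.9])² = 0.25/(log₁₀[1.61e-05 + 6.63e-05])² = 0.25/(-4.084)² = 0.01499.
Total minor-loss coefficient ΣK = 3·0.4 = 1.2.
ΔP = [f·L/D + ΣK]·(ρV²/2) = [0.01499·127/0.0369 + 1.2]·(1000·5.18²/2) = [51.58 + 1.2]·1.342e+04 = 7.083e+05 Pa.
ΔP = 7.083e+05 Pa = 7.08 bar.

ΔP ≈ 7.08 bar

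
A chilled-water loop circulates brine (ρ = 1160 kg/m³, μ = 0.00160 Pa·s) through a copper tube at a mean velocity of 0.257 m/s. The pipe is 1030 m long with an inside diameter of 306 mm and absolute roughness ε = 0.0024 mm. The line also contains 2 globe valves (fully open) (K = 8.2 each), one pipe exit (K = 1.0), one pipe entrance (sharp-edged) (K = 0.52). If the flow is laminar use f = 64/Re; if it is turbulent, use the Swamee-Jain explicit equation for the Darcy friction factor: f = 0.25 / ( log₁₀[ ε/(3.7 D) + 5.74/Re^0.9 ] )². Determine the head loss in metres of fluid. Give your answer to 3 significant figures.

h_f ≈ 0.289 m

Reynolds number Re = ρVD/μ = 1160 · 0.257 · 0.306 / 0.0016 = 5.702e+04.
Re > 4000 → turbulent. Relative roughness ε/D = 2.4e-06/0.306 = 7.84e-06. Swamee-Jain: f = 0.25/(log₁₀[7.84e-06/3.7 + 5.74/5.702e+04^0.9])² = 0.25/(log₁₀[2.12e-06 + 0.000301])² = 0.25/(-3.518)² = 0.02019.
Total minor-loss coefficient ΣK = 2·8.2 + 1·1 + 1·0.52 = 17.9.
ΔP = [f·L/D + ΣK]·(ρV²/2) = [0.02019·1030/0.306 + 17.9]·(1160·0.257²/2) = [67.98 + 17.9]·38.31 = 3291 Pa.
Head loss h_f = ΔP/(ρg) = 3291/(1160·9.81) = 0.289 m.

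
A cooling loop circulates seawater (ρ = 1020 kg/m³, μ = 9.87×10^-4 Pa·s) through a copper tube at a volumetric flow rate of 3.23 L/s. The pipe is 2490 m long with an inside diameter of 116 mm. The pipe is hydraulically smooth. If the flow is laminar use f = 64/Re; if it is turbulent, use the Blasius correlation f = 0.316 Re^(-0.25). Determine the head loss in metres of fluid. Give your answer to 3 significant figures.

Q = 3.23 L/s = 3.23/1000 = 0.00323 m³/s.
Cross-sectional area A = πD²/4 = π(0.116)²/4 = 0.01057 m²; mean velocity V = Q/A = 0.00323/0.01057 = 0.3056 m/s.
Reynolds number Re = ρVD/μ = 1020 · 0.3056 · 0.116 / 0.000987 = 3.664e+04.
Re > 4000 → turbulent. Smooth-pipe (Blasius): f = 0.316 Re^(-0.25) = 0.316/(3.664e+04)^0.25 = 0.02284.
Darcy-Weisbach: ΔP = f(L/D)(ρV²/2) = 0.02284·(2490/0.116)·(1020·0.3056²/2) = 0.02284·2.147e+04·47.64 = 2.336e+04 Pa.
Head loss h_f = ΔP/(ρg) = 2.336e+04/(1020·9.81) = 2.33 m.

h_f ≈ 2.33 m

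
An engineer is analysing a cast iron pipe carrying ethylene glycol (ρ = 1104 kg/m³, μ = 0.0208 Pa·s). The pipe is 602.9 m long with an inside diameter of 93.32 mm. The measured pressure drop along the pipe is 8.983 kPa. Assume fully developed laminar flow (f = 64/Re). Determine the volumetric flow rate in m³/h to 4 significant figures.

Q ≈ 4.800 m³/h

For laminar flow, f = 64/Re with Re = ρVD/μ, so Darcy-Weisbach reduces to ΔP = 32μLV/D². Solving for V: V = ΔP·D²/(32μL) = 8983·(0.09332)²/(32·0.0208·602.9) = 0.1949 m/s.
Check: Re = ρVD/μ = 1104·0.1949·0.09332/0.0208 = 965.6 < 2300, so the laminar assumption holds.
Q = V·A = 0.1949·(π/4·0.09332²) = 0.001333 m³/s = 4.800 m³/h.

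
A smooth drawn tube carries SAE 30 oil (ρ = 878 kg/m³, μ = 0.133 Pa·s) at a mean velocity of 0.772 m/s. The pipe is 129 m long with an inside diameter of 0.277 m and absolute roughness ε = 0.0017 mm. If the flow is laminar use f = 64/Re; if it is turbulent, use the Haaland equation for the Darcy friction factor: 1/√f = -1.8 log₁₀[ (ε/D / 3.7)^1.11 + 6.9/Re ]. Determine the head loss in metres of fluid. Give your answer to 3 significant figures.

h_f ≈ 0.641 m

Reynolds number Re = ρVD/μ = 878 · 0.772 · 0.277 / 0.133 = 1412.
Re < 2300 → laminar flow, so f = 64/Re = 64/1412 = 0.04534 (the turbulent correlation is not needed).
Darcy-Weisbach: ΔP = f(L/D)(ρV²/2) = 0.04534·(129/0.277)·(878·0.772²/2) = 0.04534·465.7·261.6 = 5524 Pa.
Head loss h_f = ΔP/(ρg) = 5524/(878·9.81) = 0.641 m.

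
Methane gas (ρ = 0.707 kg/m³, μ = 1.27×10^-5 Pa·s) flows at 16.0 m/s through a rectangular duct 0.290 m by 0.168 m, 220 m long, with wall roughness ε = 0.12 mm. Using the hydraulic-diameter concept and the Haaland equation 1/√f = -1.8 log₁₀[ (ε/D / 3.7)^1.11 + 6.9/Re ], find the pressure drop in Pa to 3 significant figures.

Hydraulic diameter D_h = 4A/P = 4·(0.29·0.168)/(2·(0.29+0.168)) = 0.1949/0.916 = 0.2128 m.
Re = ρVD_h/μ = 0.707·16·0.2128/1.27e-05 = 1.895e+05.
ε/D_h = 0.00012/0.2128 = 0.000564; Haaland gives 1/√f = -1.8 log₁₀[5.8e-05+3.64e-05] = 7.245, so f = 0.01905.
ΔP = f(L/D_h)(ρV²/2) = 0.01905·220/0.2128·90.5 = 1783 Pa.

ΔP ≈ 1780 Pa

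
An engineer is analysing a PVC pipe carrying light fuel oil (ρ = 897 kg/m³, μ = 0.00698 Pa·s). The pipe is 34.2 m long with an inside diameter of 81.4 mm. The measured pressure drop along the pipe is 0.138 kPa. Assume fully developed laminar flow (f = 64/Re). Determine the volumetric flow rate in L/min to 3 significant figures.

For laminar flow, f = 64/Re with Re = ρVD/μ, so Darcy-Weisbach reduces to ΔP = 32μLV/D². Solving for V: V = ΔP·D²/(32μL) = 138·(0.0814)²/(32·0.00698·34.2) = 0.1197 m/s.
Check: Re = ρVD/μ = 897·0.1197·0.0814/0.00698 = 1252 < 2300, so the laminar assumption holds.
Q = V·A = 0.1197·(π/4·0.0814²) = 0.0006229 m³/s = 37.4 L/min.

Q ≈ 37.4 L/min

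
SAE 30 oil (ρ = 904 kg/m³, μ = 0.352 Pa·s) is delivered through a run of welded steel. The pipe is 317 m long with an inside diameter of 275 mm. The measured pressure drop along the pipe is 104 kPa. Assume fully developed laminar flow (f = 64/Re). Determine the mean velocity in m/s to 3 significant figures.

V ≈ 2.20 m/s

For laminar flow, f = 64/Re with Re = ρVD/μ, so Darcy-Weisbach reduces to ΔP = 32μLV/D². Solving for V: V = ΔP·D²/(32μL) = 1.04e+05·(0.275)²/(32·0.352·317) = 2.203 m/s.
Check: Re = ρVD/μ = 904·2.203·0.275/0.352 = 1556 < 2300, so the laminar assumption holds.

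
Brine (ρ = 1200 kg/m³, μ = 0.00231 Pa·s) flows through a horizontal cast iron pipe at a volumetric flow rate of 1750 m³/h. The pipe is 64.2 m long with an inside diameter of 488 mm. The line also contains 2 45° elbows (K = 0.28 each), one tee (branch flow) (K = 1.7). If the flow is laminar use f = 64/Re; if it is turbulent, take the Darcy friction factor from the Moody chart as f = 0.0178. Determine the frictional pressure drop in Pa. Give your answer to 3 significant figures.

Q = 1750 m³/h = 1750/3600 = 0.4861 m³/s.
Cross-sectional area A = πD²/4 = π(0.488)²/4 = 0.187 m²; mean velocity V = Q/A = 0.4861/0.187 = 2.599 m/s.
Reynolds number Re = ρVD/μ = 1200 · 2.599 · 0.488 / 0.00231 = 6.589e+05.
Re > 4000 → turbulent; use the Moody-chart value f = 0.0178.
Total minor-loss coefficient ΣK = 2·0.28 + 1·1.7 = 2.26.
ΔP = [f·L/D + ΣK]·(ρV²/2) = [0.0178·64.2/0.488 + 2.26]·(1200·2.599²/2) = [2.342 + 2.26]·4053 = 1.865e+04 Pa.

ΔP ≈ 18700 Pa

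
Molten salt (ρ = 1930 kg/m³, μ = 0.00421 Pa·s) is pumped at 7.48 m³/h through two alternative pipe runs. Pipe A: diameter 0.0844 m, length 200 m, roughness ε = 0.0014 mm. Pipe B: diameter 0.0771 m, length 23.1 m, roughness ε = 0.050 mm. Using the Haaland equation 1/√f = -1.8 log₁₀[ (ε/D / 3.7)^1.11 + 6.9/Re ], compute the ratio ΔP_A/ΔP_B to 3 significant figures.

Pipe A: V = Q/A = 0.002078/0.005595 = 0.3714 m/s; Re = 1.437e+04; ε/D = 1.66e-05; Haaland → f = 0.02804; ΔP_A = f(L/D)(ρV²/2) = 8845 Pa.
Pipe B: V = Q/A = 0.002078/0.004669 = 0.445 m/s; Re = 1.573e+04; ε/D = 0.000649; Haaland → f = 0.02842; ΔP_B = f(L/D)(ρV²/2) = 1627 Pa.
ΔP_A/ΔP_B = 8845/1627 = 5.44.

ΔP_A/ΔP_B ≈ 5.44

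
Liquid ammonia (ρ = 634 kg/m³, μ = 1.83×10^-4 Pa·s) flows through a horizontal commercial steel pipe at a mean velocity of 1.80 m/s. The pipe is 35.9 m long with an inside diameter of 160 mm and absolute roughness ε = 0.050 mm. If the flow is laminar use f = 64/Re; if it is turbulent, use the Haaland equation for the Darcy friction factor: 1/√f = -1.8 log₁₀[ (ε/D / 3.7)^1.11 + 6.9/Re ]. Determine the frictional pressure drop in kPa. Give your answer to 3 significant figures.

Reynolds number Re = ρVD/μ = 634 · 1.8 · 0.16 / 0.000183 = 9.978e+05.
Re > 4000 → turbulent. Relative roughness ε/D = 5e-05/0.16 = 0.000313. Haaland: 1/√f = -1.8 log₁₀[(0.000313/3.7)^1.11 + 6.9/9.978e+05] = -1.8 log₁₀[3.01e-05 + 6.92e-06] = 7.977, so f = 0.01572.
Darcy-Weisbach: ΔP = f(L/D)(ρV²/2) = 0.01572·(35.9/0.16)·(634·1.8²/2) = 0.01572·224.4·1027 = 3622 Pa.
ΔP = 3622 Pa = 3.62 kPa.

ΔP ≈ 3.62 kPa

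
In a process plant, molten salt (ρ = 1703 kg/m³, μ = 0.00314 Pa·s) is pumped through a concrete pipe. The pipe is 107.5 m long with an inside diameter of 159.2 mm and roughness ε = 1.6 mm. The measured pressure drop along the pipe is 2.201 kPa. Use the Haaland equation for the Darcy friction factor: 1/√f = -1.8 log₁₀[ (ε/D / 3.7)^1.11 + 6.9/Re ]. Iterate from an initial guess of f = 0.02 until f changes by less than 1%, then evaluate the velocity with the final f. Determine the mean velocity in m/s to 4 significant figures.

Rearranging Darcy-Weisbach: V = √(2·ΔP·D/(f·L·ρ)). With ε/D = 0.0016/0.1592 = 0.0101, iterate starting from f = 0.02:
  f = 0.02 → V = √(2·2201·0.1592/(0.02·107.5·1703)) = 0.4375 m/s; Re = ρVD/μ = 3.777e+04; f → 0.03949
  f = 0.03949 → V = 0.3113 m/s; Re = 2.688e+04; f → 0.04005
  f = 0.04005 → V = 0.3092 m/s; Re = 2.669e+04; f → 0.04006
Converged (Δf/f < 1%). With the final f = 0.04006: V = √(2·2201·0.1592/(0.04006·107.5·1703)) = 0.3091 m/s.

V ≈ 0.3091 m/s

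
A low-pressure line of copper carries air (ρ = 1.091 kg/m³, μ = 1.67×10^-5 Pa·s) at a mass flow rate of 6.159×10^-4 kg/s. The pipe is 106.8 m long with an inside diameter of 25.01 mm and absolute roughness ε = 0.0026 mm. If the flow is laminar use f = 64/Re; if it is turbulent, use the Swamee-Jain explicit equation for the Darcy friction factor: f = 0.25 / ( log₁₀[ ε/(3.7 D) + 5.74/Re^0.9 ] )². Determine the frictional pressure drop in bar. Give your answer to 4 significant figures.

A = πD²/4 = π(0.02501)²/4 = 0.0004913 m²; mean velocity V = ṁ/(ρA) = 0.0006159/(1.091 · 0.0004913) = 1.149 m/s.
Reynolds number Re = ρVD/μ = 1.091 · 1.149 · 0.02501 / 1.67e-05 = 1878.
Re < 2300 → laminar flow, so f = 64/Re = 64/1878 = 0.03409 (the turbulent correlation is not needed).
Darcy-Weisbach: ΔP = f(L/D)(ρV²/2) = 0.03409·(106.8/0.02501)·(1.091·1.149²/2) = 0.03409·4270·0.7203 = 104.9 Pa.
ΔP = 104.9 Pa = 0.001049 bar.

ΔP ≈ 0.001049 bar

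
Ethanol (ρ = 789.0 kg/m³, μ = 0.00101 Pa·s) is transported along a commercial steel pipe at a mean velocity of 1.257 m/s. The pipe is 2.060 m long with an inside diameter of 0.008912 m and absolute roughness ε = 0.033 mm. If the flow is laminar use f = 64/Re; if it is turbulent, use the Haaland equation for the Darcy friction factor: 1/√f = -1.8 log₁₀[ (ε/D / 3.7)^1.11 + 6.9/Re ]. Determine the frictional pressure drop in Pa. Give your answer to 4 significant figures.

ΔP ≈ 5285 Pa

Reynolds number Re = ρVD/μ = 789 · 1.257 · 0.008912 / 0.00101 = 8751.
Re > 4000 → turbulent. Relative roughness ε/D = 3.3e-05/0.008912 = 0.0037. Haaland: 1/√f = -1.8 log₁₀[(0.0037/3.7)^1.11 + 6.9/8751] = -1.8 log₁₀[0.000468 + 0.000788] = 5.221, so f = 0.03668.
Darcy-Weisbach: ΔP = f(L/D)(ρV²/2) = 0.03668·(2.06/0.008912)·(789·1.257²/2) = 0.03668·231.1·623.3 = 5285 Pa.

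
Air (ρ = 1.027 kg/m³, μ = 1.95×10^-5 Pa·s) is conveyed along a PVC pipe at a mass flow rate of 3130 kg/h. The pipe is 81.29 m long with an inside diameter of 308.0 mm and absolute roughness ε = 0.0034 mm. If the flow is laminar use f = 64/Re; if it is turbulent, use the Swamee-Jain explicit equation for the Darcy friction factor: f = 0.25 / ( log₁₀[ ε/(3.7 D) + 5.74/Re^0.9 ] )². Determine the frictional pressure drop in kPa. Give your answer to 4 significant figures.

ΔP ≈ 0.2778 kPa

ṁ = 3130 kg/h = 3130/3600 = 0.8694 kg/s.
A = πD²/4 = π(0.308)²/4 = 0.07451 m²; mean velocity V = ṁ/(ρA) = 0.8694/(1.027 · 0.07451) = 11.36 m/s.
Reynolds number Re = ρVD/μ = 1.027 · 11.36 · 0.308 / 1.95e-05 = 1.843e+05.
Re > 4000 → turbulent. Relative roughness ε/D = 3.4e-06/0.308 = 1.1e-05. Swamee-Jain: f = 0.25/(log₁₀[1.1e-05/3.7 + 5.74/1.843e+05^0.9])² = 0.25/(log₁₀[2.98e-06 + 0.000105])² = 0.25/(-3.968)² = 0.01588.
Darcy-Weisbach: ΔP = f(L/D)(ρV²/2) = 0.01588·(81.29/0.308)·(1.027·11.36²/2) = 0.01588·263.9·66.3 = 277.8 Pa.
ΔP = 277.8 Pa = 0.2778 kPa.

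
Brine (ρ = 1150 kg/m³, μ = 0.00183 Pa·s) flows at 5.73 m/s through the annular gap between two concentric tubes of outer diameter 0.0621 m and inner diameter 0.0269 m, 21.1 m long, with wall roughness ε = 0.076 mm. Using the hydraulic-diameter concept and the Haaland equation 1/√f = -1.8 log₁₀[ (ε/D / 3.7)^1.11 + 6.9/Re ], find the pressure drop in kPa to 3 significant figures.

Hydraulic diameter D_h = 4A/P = D_o - D_i = 0.0621 - 0.0269 = 0.0352 m.
Re = ρVD_h/μ = 1150·5.73·0.0352/0.00183 = 1.267e+05.
ε/D_h = 7.6e-05/0.0352 = 0.00216; Haaland gives 1/√f = -1.8 log₁₀[0.000257+5.44e-05] = 6.311, so f = 0.0251.
ΔP = f(L/D_h)(ρV²/2) = 0.0251·21.1/0.0352·1.888e+04 = 2.841e+05 Pa.
ΔP = 284 kPa.

ΔP ≈ 284 kPa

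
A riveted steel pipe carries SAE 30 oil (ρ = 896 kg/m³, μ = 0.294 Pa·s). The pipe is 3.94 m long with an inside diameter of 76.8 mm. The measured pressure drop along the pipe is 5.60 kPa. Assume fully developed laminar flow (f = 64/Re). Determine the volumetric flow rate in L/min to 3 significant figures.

Q ≈ 248 L/min

For laminar flow, f = 64/Re with Re = ρVD/μ, so Darcy-Weisbach reduces to ΔP = 32μLV/D². Solving for V: V = ΔP·D²/(32μL) = 5600·(0.0768)²/(32·0.294·3.94) = 0.8911 m/s.
Check: Re = ρVD/μ = 896·0.8911·0.0768/0.294 = 208.6 < 2300, so the laminar assumption holds.
Q = V·A = 0.8911·(π/4·0.0768²) = 0.004128 m³/s = 248 L/min.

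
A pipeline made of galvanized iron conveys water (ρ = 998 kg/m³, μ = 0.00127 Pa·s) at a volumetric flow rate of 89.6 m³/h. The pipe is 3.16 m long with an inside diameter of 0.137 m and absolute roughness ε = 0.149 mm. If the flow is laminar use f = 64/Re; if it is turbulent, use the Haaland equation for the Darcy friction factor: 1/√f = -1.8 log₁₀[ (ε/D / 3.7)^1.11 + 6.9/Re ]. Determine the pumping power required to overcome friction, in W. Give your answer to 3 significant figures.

Q = 89.6 m³/h = 89.6/3600 = 0.02489 m³/s.
Cross-sectional area A = πD²/4 = π(0.137)²/4 = 0.01474 m²; mean velocity V = Q/A = 0.02489/0.01474 = 1.688 m/s.
Reynolds number Re = ρVD/μ = 998 · 1.688 · 0.137 / 0.00127 = 1.818e+05.
Re > 4000 → turbulent. Relative roughness ε/D = 0.000149/0.137 = 0.00109. Haaland: 1/√f = -1.8 log₁₀[(0.00109/3.7)^1.11 + 6.9/1.818e+05] = -1.8 log₁₀[0.00012 + 3.8e-05] = 6.842, so f = 0.02136.
Darcy-Weisbach: ΔP = f(L/D)(ρV²/2) = 0.02136·(3.16/0.137)·(998·1.688²/2) = 0.02136·23.07·1422 = 700.9 Pa.
Pumping power P = QΔP = 0.02489·700.9 = 17.45 W = 17.4 W.

P ≈ 17.4 W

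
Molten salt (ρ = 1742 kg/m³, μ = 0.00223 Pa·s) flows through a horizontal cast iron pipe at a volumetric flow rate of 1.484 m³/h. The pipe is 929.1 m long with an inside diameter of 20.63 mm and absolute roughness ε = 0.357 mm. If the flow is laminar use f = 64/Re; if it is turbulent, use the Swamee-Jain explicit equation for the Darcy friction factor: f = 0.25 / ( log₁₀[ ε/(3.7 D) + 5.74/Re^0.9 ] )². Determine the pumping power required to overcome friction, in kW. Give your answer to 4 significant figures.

Q = 1.484 m³/h = 1.484/3600 = 0.0004122 m³/s.
Cross-sectional area A = πD²/4 = π(0.02063)²/4 = 0.0003343 m²; mean velocity V = Q/A = 0.0004122/0.0003343 = 1.233 m/s.
Reynolds number Re = ρVD/μ = 1742 · 1.233 · 0.02063 / 0.00223 = 1.987e+04.
Re > 4000 → turbulent. Relative roughness ε/D = 0.000357/0.02063 = 0.0173. Swamee-Jain: f = 0.25/(log₁₀[0.0173/3.7 + 5.74/1.987e+04^0.9])² = 0.25/(log₁₀[0.00468 + 0.000777])² = 0.25/(-2.263)² = 0.0488.
Darcy-Weisbach: ΔP = f(L/D)(ρV²/2) = 0.0488·(929.1/0.02063)·(1742·1.233²/2) = 0.0488·4.504e+04·1325 = 2.912e+06 Pa.
Pumping power P = QΔP = 0.0004122·2.912e+06 = 1200.2 W = 1.200 kW.

P ≈ 1.200 kW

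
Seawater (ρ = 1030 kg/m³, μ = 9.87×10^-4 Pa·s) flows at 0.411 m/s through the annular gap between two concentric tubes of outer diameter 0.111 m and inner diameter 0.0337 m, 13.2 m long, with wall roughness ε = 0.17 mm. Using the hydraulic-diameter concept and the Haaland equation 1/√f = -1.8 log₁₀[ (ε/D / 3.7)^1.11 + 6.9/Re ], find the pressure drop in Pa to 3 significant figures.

Hydraulic diameter D_h = 4A/P = D_o - D_i = 0.111 - 0.0337 = 0.0773 m.
Re = ρVD_h/μ = 1030·0.411·0.0773/0.000987 = 3.315e+04.
ε/D_h = 0.00017/0.0773 = 0.0022; Haaland gives 1/√f = -1.8 log₁₀[0.000263+0.000208] = 5.989, so f = 0.02788.
ΔP = f(L/D_h)(ρV²/2) = 0.02788·13.2/0.0773·86.99 = 414.2 Pa.

ΔP ≈ 414 Pa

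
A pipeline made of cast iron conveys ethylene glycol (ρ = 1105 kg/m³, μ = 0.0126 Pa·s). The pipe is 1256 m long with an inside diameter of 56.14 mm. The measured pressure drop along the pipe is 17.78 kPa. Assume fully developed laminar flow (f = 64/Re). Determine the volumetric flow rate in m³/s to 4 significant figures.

For laminar flow, f = 64/Re with Re = ρVD/μ, so Darcy-Weisbach reduces to ΔP = 32μLV/D². Solving for V: V = ΔP·D²/(32μL) = 1.778e+04·(0.05614)²/(32·0.0126·1256) = 0.1107 m/s.
Check: Re = ρVD/μ = 1105·0.1107·0.05614/0.0126 = 544.8 < 2300, so the laminar assumption holds.
Q = V·A = 0.1107·(π/4·0.05614²) = 0.0002739 m³/s = 2.739×10^-4 m³/s.

Q ≈ 2.739×10^-4 m³/s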